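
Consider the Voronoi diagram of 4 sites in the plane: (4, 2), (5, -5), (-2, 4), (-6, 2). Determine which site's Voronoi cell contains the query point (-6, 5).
Nearest site = (-6, 2)

The Voronoi cell of site s contains exactly those query points closer to s than to any other site. Compute squared distances from q = (-6, 5) to each site:
  (-6 − -6)² + (2 − 5)² = 9
  (-2 − -6)² + (4 − 5)² = 17
  (4 − -6)² + (2 − 5)² = 109
  (5 − -6)² + (-5 − 5)² = 221
Minimum is attained by (-6, 2), so q lies in its Voronoi cell.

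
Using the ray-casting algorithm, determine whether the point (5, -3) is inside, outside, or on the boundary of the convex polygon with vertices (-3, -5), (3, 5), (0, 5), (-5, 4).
The point (5, -3) lies strictly outside the polygon

Cast a horizontal ray to the right from the query point and count how many polygon edges it crosses (each edge strictly once or zero times, handled with the usual half-open convention). 
Parity of crossings → even ⇒ outside.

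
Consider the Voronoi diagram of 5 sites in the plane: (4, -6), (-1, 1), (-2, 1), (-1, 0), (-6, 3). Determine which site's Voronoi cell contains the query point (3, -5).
Nearest site = (4, -6)

The Voronoi cell of site s contains exactly those query points closer to s than to any other site. Compute squared distances from q = (3, -5) to each site:
  (4 − 3)² + (-6 − -5)² = 2
  (-1 − 3)² + (0 − -5)² = 41
  (-1 − 3)² + (1 − -5)² = 52
  (-2 − 3)² + (1 − -5)² = 61
  (-6 − 3)² + (3 − -5)² = 145
Minimum is attained by (4, -6), so q lies in its Voronoi cell.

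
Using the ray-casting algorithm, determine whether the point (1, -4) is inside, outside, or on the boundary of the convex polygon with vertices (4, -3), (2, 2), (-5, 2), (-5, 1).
The point (1, -4) lies strictly outside the polygon

Cast a horizontal ray to the right from the query point and count how many polygon edges it crosses (each edge strictly once or zero times, handled with the usual half-open convention). 
Parity of crossings → even ⇒ outside.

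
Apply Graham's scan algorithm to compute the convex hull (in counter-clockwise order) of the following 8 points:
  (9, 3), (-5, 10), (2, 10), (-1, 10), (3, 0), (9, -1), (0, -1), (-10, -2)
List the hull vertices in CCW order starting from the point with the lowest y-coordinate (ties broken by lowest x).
Hull (CCW) = [(-10, -2), (9, -1), (9, 3), (2, 10), (-5, 10)]

Graham scan procedure:
  1. Find the pivot p₀ = point with lowest y (tie → lowest x): (-10, -2).
  2. Sort the remaining points by polar angle around p₀.
  3. Walk through sorted points, maintaining a stack; pop the top while the last three entries make a non-left turn (cross product ≤ 0).
  4. Final stack is the convex hull in CCW order: (-10, -2), (9, -1), (9, 3), (2, 10), (-5, 10).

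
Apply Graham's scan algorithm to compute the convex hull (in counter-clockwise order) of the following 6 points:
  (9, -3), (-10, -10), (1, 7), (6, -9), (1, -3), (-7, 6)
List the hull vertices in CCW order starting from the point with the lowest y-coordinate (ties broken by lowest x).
Hull (CCW) = [(-10, -10), (6, -9), (9, -3), (1, 7), (-7, 6)]

Graham scan procedure:
  1. Find the pivot p₀ = point with lowest y (tie → lowest x): (-10, -10).
  2. Sort the remaining points by polar angle around p₀.
  3. Walk through sorted points, maintaining a stack; pop the top while the last three entries make a non-left turn (cross product ≤ 0).
  4. Final stack is the convex hull in CCW order: (-10, -10), (6, -9), (9, -3), (1, 7), (-7, 6).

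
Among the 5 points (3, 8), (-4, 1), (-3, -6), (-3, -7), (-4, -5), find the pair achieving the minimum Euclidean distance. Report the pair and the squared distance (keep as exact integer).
Pair = ((-3, -6), (-3, -7)); squared distance = 1

Compute all C(5, 2) = 10 pairwise squared distances (x_i − x_j)² + (y_i − y_j)². The minimum is 1, attained by the pair ((-3, -6), (-3, -7)).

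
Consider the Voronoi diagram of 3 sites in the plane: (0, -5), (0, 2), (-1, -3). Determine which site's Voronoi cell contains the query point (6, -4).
Nearest site = (0, -5)

The Voronoi cell of site s contains exactly those query points closer to s than to any other site. Compute squared distances from q = (6, -4) to each site:
  (0 − 6)² + (-5 − -4)² = 37
  (-1 − 6)² + (-3 − -4)² = 50
  (0 − 6)² + (2 − -4)² = 72
Minimum is attained by (0, -5), so q lies in its Voronoi cell.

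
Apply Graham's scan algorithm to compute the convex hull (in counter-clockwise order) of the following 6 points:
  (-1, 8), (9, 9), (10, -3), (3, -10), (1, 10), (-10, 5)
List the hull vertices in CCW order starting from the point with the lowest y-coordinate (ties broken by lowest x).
Hull (CCW) = [(3, -10), (10, -3), (9, 9), (1, 10), (-10, 5)]

Graham scan procedure:
  1. Find the pivot p₀ = point with lowest y (tie → lowest x): (3, -10).
  2. Sort the remaining points by polar angle around p₀.
  3. Walk through sorted points, maintaining a stack; pop the top while the last three entries make a non-left turn (cross product ≤ 0).
  4. Final stack is the convex hull in CCW order: (3, -10), (10, -3), (9, 9), (1, 10), (-10, 5).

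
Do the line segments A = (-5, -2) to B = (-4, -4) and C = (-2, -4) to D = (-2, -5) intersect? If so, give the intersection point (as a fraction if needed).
No (intersection of containing lines falls outside at least one segment)

Parametrize and solve: t = 3, s = 4. At least one of these is outside [0, 1], so the segments do not intersect.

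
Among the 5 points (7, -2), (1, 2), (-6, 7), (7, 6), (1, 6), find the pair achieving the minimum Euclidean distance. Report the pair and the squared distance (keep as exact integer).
Pair = ((1, 2), (1, 6)); squared distance = 16

Compute all C(5, 2) = 10 pairwise squared distances (x_i − x_j)² + (y_i − y_j)². The minimum is 16, attained by the pair ((1, 2), (1, 6)).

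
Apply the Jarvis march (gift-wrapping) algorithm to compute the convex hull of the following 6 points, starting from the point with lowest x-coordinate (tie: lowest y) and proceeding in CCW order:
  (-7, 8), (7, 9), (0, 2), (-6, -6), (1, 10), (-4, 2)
Hull (CCW) = [(-7, 8), (-6, -6), (7, 9), (1, 10)]

Jarvis march: at each step, from the current hull vertex p, select the next vertex q as the point such that every other point lies strictly to the left of (or on) the directed line p → q. (Equivalently: for every other point r, the cross product (q − p) × (r − p) ≥ 0.)
Starting point (lowest x, tie lowest y): (-7, 8). Wrap until returning to start. Resulting hull: (-7, 8), (-6, -6), (7, 9), (1, 10).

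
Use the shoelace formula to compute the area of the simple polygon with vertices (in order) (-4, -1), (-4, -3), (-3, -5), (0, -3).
Area = 8

Shoelace formula: Area = (1/2) |Σ_i (x_i · y_{i+1} − x_{i+1} · y_i)| (indices mod n). Compute each cross term:
  (-4)(-3) − (-4)(-1) = 8
  (-4)(-5) − (-3)(-3) = 11
  (-3)(-3) − (0)(-5) = 9
  (0)(-1) − (-4)(-3) = -12
Sum = 16, so (signed) Area = 16/2 = 8, |Area| = 8.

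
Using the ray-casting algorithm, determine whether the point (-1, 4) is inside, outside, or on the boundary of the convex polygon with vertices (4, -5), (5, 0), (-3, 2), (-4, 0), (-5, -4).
The point (-1, 4) lies strictly outside the polygon

Cast a horizontal ray to the right from the query point and count how many polygon edges it crosses (each edge strictly once or zero times, handled with the usual half-open convention). 
Parity of crossings → even ⇒ outside.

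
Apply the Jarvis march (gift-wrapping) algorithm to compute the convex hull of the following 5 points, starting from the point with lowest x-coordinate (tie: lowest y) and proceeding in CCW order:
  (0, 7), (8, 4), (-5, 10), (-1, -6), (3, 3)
Hull (CCW) = [(-5, 10), (-1, -6), (8, 4)]

Jarvis march: at each step, from the current hull vertex p, select the next vertex q as the point such that every other point lies strictly to the left of (or on) the directed line p → q. (Equivalently: for every other point r, the cross product (q − p) × (r − p) ≥ 0.)
Starting point (lowest x, tie lowest y): (-5, 10). Wrap until returning to start. Resulting hull: (-5, 10), (-1, -6), (8, 4).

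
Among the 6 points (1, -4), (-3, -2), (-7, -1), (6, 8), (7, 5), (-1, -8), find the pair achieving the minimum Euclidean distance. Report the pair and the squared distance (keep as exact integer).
Pair = ((6, 8), (7, 5)); squared distance = 10

Compute all C(6, 2) = 15 pairwise squared distances (x_i − x_j)² + (y_i − y_j)². The minimum is 10, attained by the pair ((6, 8), (7, 5)).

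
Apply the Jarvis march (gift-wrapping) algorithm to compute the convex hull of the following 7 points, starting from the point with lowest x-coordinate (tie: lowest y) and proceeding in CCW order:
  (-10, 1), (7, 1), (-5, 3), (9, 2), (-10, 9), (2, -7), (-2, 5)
Hull (CCW) = [(-10, 1), (2, -7), (9, 2), (-10, 9)]

Jarvis march: at each step, from the current hull vertex p, select the next vertex q as the point such that every other point lies strictly to the left of (or on) the directed line p → q. (Equivalently: for every other point r, the cross product (q − p) × (r − p) ≥ 0.)
Starting point (lowest x, tie lowest y): (-10, 1). Wrap until returning to start. Resulting hull: (-10, 1), (2, -7), (9, 2), (-10, 9).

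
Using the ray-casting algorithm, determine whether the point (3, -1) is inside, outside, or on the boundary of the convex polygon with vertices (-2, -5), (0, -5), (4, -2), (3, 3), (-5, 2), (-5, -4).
The point (3, -1) lies strictly inside the polygon

Cast a horizontal ray to the right from the query point and count how many polygon edges it crosses (each edge strictly once or zero times, handled with the usual half-open convention). 
Parity of crossings → odd ⇒ inside.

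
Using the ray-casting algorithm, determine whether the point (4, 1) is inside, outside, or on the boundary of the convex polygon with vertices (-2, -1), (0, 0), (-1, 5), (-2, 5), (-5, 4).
The point (4, 1) lies strictly outside the polygon

Cast a horizontal ray to the right from the query point and count how many polygon edges it crosses (each edge strictly once or zero times, handled with the usual half-open convention). 
Parity of crossings → even ⇒ outside.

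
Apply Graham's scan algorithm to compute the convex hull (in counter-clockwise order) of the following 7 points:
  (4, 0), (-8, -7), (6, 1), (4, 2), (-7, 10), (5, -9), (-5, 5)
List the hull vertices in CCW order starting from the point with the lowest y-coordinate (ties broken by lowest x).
Hull (CCW) = [(5, -9), (6, 1), (-7, 10), (-8, -7)]

Graham scan procedure:
  1. Find the pivot p₀ = point with lowest y (tie → lowest x): (5, -9).
  2. Sort the remaining points by polar angle around p₀.
  3. Walk through sorted points, maintaining a stack; pop the top while the last three entries make a non-left turn (cross product ≤ 0).
  4. Final stack is the convex hull in CCW order: (5, -9), (6, 1), (-7, 10), (-8, -7).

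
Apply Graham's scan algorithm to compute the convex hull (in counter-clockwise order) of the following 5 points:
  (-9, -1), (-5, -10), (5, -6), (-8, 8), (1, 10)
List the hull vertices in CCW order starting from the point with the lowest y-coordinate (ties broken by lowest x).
Hull (CCW) = [(-5, -10), (5, -6), (1, 10), (-8, 8), (-9, -1)]

Graham scan procedure:
  1. Find the pivot p₀ = point with lowest y (tie → lowest x): (-5, -10).
  2. Sort the remaining points by polar angle around p₀.
  3. Walk through sorted points, maintaining a stack; pop the top while the last three entries make a non-left turn (cross product ≤ 0).
  4. Final stack is the convex hull in CCW order: (-5, -10), (5, -6), (1, 10), (-8, 8), (-9, -1).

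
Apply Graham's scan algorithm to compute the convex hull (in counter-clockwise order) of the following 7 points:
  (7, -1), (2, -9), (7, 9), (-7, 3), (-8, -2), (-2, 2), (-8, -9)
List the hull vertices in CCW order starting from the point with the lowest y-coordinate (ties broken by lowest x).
Hull (CCW) = [(-8, -9), (2, -9), (7, -1), (7, 9), (-7, 3), (-8, -2)]

Graham scan procedure:
  1. Find the pivot p₀ = point with lowest y (tie → lowest x): (-8, -9).
  2. Sort the remaining points by polar angle around p₀.
  3. Walk through sorted points, maintaining a stack; pop the top while the last three entries make a non-left turn (cross product ≤ 0).
  4. Final stack is the convex hull in CCW order: (-8, -9), (2, -9), (7, -1), (7, 9), (-7, 3), (-8, -2).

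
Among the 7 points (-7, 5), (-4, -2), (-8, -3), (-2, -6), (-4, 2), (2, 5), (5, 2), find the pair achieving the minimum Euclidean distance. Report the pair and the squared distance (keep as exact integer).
Pair = ((-4, -2), (-4, 2)); squared distance = 16

Compute all C(7, 2) = 21 pairwise squared distances (x_i − x_j)² + (y_i − y_j)². The minimum is 16, attained by the pair ((-4, -2), (-4, 2)).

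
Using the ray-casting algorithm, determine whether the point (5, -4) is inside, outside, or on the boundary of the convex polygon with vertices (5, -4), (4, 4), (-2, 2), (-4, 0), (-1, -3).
The point (5, -4) lies on the polygon boundary

Boundary check: the query satisfies the collinearity and bounding-box conditions for some polygon edge, so it lies exactly on the boundary.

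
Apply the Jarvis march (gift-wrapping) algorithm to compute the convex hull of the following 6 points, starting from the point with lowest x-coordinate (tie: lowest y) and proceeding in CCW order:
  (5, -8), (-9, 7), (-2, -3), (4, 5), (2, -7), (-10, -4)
Hull (CCW) = [(-10, -4), (5, -8), (4, 5), (-9, 7)]

Jarvis march: at each step, from the current hull vertex p, select the next vertex q as the point such that every other point lies strictly to the left of (or on) the directed line p → q. (Equivalently: for every other point r, the cross product (q − p) × (r − p) ≥ 0.)
Starting point (lowest x, tie lowest y): (-10, -4). Wrap until returning to start. Resulting hull: (-10, -4), (5, -8), (4, 5), (-9, 7).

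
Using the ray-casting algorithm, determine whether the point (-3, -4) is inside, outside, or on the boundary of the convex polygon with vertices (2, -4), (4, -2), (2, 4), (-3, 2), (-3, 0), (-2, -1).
The point (-3, -4) lies strictly outside the polygon

Cast a horizontal ray to the right from the query point and count how many polygon edges it crosses (each edge strictly once or zero times, handled with the usual half-open convention). 
Parity of crossings → even ⇒ outside.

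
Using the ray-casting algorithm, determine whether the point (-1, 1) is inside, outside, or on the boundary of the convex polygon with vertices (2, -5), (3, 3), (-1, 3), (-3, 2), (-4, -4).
The point (-1, 1) lies strictly inside the polygon

Cast a horizontal ray to the right from the query point and count how many polygon edges it crosses (each edge strictly once or zero times, handled with the usual half-open convention). 
Parity of crossings → odd ⇒ inside.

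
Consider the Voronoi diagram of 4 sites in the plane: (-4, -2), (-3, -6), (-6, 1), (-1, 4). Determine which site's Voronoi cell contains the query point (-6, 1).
Nearest site = (-6, 1)

The Voronoi cell of site s contains exactly those query points closer to s than to any other site. Compute squared distances from q = (-6, 1) to each site:
  (-6 − -6)² + (1 − 1)² = 0
  (-4 − -6)² + (-2 − 1)² = 13
  (-1 − -6)² + (4 − 1)² = 34
  (-3 − -6)² + (-6 − 1)² = 58
Minimum is attained by (-6, 1), so q lies in its Voronoi cell.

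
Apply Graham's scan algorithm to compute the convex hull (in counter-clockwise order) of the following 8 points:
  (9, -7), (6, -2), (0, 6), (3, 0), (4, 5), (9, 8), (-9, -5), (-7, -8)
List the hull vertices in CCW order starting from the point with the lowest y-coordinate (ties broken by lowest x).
Hull (CCW) = [(-7, -8), (9, -7), (9, 8), (0, 6), (-9, -5)]

Graham scan procedure:
  1. Find the pivot p₀ = point with lowest y (tie → lowest x): (-7, -8).
  2. Sort the remaining points by polar angle around p₀.
  3. Walk through sorted points, maintaining a stack; pop the top while the last three entries make a non-left turn (cross product ≤ 0).
  4. Final stack is the convex hull in CCW order: (-7, -8), (9, -7), (9, 8), (0, 6), (-9, -5).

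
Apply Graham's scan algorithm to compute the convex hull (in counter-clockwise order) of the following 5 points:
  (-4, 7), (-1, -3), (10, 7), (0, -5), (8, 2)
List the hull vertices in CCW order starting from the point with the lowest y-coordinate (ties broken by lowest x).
Hull (CCW) = [(0, -5), (8, 2), (10, 7), (-4, 7), (-1, -3)]

Graham scan procedure:
  1. Find the pivot p₀ = point with lowest y (tie → lowest x): (0, -5).
  2. Sort the remaining points by polar angle around p₀.
  3. Walk through sorted points, maintaining a stack; pop the top while the last three entries make a non-left turn (cross product ≤ 0).
  4. Final stack is the convex hull in CCW order: (0, -5), (8, 2), (10, 7), (-4, 7), (-1, -3).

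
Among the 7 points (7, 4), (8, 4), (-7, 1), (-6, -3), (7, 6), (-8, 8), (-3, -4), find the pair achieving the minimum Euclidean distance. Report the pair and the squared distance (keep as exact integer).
Pair = ((7, 4), (8, 4)); squared distance = 1

Compute all C(7, 2) = 21 pairwise squared distances (x_i − x_j)² + (y_i − y_j)². The minimum is 1, attained by the pair ((7, 4), (8, 4)).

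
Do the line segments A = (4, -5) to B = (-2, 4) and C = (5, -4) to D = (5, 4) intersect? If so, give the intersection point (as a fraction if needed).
No (intersection of containing lines falls outside at least one segment)

Parametrize and solve: t = -1/6, s = -5/16. At least one of these is outside [0, 1], so the segments do not intersect.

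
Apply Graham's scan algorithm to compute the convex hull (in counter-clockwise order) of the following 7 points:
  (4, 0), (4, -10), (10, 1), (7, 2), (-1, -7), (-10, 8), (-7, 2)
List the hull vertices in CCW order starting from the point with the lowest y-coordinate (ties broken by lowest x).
Hull (CCW) = [(4, -10), (10, 1), (-10, 8), (-7, 2), (-1, -7)]

Graham scan procedure:
  1. Find the pivot p₀ = point with lowest y (tie → lowest x): (4, -10).
  2. Sort the remaining points by polar angle around p₀.
  3. Walk through sorted points, maintaining a stack; pop the top while the last three entries make a non-left turn (cross product ≤ 0).
  4. Final stack is the convex hull in CCW order: (4, -10), (10, 1), (-10, 8), (-7, 2), (-1, -7).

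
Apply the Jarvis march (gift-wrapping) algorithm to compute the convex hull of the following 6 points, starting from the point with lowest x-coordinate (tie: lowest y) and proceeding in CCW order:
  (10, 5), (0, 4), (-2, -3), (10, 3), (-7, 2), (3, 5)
Hull (CCW) = [(-7, 2), (-2, -3), (10, 3), (10, 5), (3, 5)]

Jarvis march: at each step, from the current hull vertex p, select the next vertex q as the point such that every other point lies strictly to the left of (or on) the directed line p → q. (Equivalently: for every other point r, the cross product (q − p) × (r − p) ≥ 0.)
Starting point (lowest x, tie lowest y): (-7, 2). Wrap until returning to start. Resulting hull: (-7, 2), (-2, -3), (10, 3), (10, 5), (3, 5).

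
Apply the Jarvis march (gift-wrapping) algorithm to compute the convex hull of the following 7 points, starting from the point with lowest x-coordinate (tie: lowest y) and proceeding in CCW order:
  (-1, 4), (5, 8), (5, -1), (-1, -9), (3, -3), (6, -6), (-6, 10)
Hull (CCW) = [(-6, 10), (-1, -9), (6, -6), (5, 8)]

Jarvis march: at each step, from the current hull vertex p, select the next vertex q as the point such that every other point lies strictly to the left of (or on) the directed line p → q. (Equivalently: for every other point r, the cross product (q − p) × (r − p) ≥ 0.)
Starting point (lowest x, tie lowest y): (-6, 10). Wrap until returning to start. Resulting hull: (-6, 10), (-1, -9), (6, -6), (5, 8).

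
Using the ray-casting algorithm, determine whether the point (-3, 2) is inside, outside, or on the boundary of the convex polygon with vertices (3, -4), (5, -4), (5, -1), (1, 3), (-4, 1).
The point (-3, 2) lies strictly outside the polygon

Cast a horizontal ray to the right from the query point and count how many polygon edges it crosses (each edge strictly once or zero times, handled with the usual half-open convention). 
Parity of crossings → even ⇒ outside.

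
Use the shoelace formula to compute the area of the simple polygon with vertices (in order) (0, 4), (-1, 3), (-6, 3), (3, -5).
Area = 26

Shoelace formula: Area = (1/2) |Σ_i (x_i · y_{i+1} − x_{i+1} · y_i)| (indices mod n). Compute each cross term:
  (0)(3) − (-1)(4) = 4
  (-1)(3) − (-6)(3) = 15
  (-6)(-5) − (3)(3) = 21
  (3)(4) − (0)(-5) = 12
Sum = 52, so (signed) Area = 52/2 = 26, |Area| = 26.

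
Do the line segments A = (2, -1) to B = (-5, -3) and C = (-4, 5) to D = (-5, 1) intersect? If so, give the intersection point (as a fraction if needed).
No (intersection of containing lines falls outside at least one segment)

Parametrize and solve: t = 15/13, s = 27/13. At least one of these is outside [0, 1], so the segments do not intersect.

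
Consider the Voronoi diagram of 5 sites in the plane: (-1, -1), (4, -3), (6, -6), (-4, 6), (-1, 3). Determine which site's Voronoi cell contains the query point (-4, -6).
Nearest site = (-1, -1)

The Voronoi cell of site s contains exactly those query points closer to s than to any other site. Compute squared distances from q = (-4, -6) to each site:
  (-1 − -4)² + (-1 − -6)² = 34
  (4 − -4)² + (-3 − -6)² = 73
  (-1 − -4)² + (3 − -6)² = 90
  (6 − -4)² + (-6 − -6)² = 100
  (-4 − -4)² + (6 − -6)² = 144
Minimum is attained by (-1, -1), so q lies in its Voronoi cell.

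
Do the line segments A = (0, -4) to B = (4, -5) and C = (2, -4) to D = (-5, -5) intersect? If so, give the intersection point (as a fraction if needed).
Yes; intersection at (8/11, -46/11) (t = 2/11 on AB, s = 2/11 on CD)

Parametrize AB as A + t(B − A) = (0 + 4 t, -4 + -1 t) and CD as C + s(D − C) = (2 + -7 s, -4 + -1 s). Solve the linear system for (t, s). Determinant = 11 ≠ 0, so a unique intersection of the containing lines exists. Solution: t = 2/11, s = 2/11 — both in [0, 1], so the segments cross. Intersection point: (8/11, -46/11).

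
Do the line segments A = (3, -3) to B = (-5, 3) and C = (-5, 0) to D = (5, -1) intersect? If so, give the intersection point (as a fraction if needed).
Yes; intersection at (-5/13, -6/13) (t = 11/26 on AB, s = 6/13 on CD)

Parametrize AB as A + t(B − A) = (3 + -8 t, -3 + 6 t) and CD as C + s(D − C) = (-5 + 10 s, 0 + -1 s). Solve the linear system for (t, s). Determinant = 52 ≠ 0, so a unique intersection of the containing lines exists. Solution: t = 11/26, s = 6/13 — both in [0, 1], so the segments cross. Intersection point: (-5/13, -6/13).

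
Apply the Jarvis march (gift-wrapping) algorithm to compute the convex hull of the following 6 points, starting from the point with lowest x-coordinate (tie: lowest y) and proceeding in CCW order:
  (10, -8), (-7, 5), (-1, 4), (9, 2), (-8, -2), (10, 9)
Hull (CCW) = [(-8, -2), (10, -8), (10, 9), (-7, 5)]

Jarvis march: at each step, from the current hull vertex p, select the next vertex q as the point such that every other point lies strictly to the left of (or on) the directed line p → q. (Equivalently: for every other point r, the cross product (q − p) × (r − p) ≥ 0.)
Starting point (lowest x, tie lowest y): (-8, -2). Wrap until returning to start. Resulting hull: (-8, -2), (10, -8), (10, 9), (-7, 5).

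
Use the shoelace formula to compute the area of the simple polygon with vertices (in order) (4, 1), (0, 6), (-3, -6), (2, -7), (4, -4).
Area = 115/2

Shoelace formula: Area = (1/2) |Σ_i (x_i · y_{i+1} − x_{i+1} · y_i)| (indices mod n). Compute each cross term:
  (4)(6) − (0)(1) = 24
  (0)(-6) − (-3)(6) = 18
  (-3)(-7) − (2)(-6) = 33
  (2)(-4) − (4)(-7) = 20
  (4)(1) − (4)(-4) = 20
Sum = 115, so (signed) Area = 115/2 = 115/2, |Area| = 115/2.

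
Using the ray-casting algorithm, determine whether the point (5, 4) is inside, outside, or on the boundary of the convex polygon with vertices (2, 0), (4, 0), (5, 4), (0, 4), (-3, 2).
The point (5, 4) lies on the polygon boundary

Boundary check: the query satisfies the collinearity and bounding-box conditions for some polygon edge, so it lies exactly on the boundary.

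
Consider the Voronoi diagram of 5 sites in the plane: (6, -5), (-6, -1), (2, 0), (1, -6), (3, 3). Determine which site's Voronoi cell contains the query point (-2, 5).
Nearest site = (3, 3)

The Voronoi cell of site s contains exactly those query points closer to s than to any other site. Compute squared distances from q = (-2, 5) to each site:
  (3 − -2)² + (3 − 5)² = 29
  (2 − -2)² + (0 − 5)² = 41
  (-6 − -2)² + (-1 − 5)² = 52
  (1 − -2)² + (-6 − 5)² = 130
  (6 − -2)² + (-5 − 5)² = 164
Minimum is attained by (3, 3), so q lies in its Voronoi cell.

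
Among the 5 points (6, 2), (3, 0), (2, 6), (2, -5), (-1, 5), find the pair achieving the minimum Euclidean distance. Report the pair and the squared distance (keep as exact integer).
Pair = ((2, 6), (-1, 5)); squared distance = 10

Compute all C(5, 2) = 10 pairwise squared distances (x_i − x_j)² + (y_i − y_j)². The minimum is 10, attained by the pair ((2, 6), (-1, 5)).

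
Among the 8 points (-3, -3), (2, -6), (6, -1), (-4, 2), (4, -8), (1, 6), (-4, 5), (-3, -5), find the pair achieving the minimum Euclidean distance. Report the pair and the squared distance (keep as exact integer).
Pair = ((-3, -3), (-3, -5)); squared distance = 4

Compute all C(8, 2) = 28 pairwise squared distances (x_i − x_j)² + (y_i − y_j)². The minimum is 4, attained by the pair ((-3, -3), (-3, -5)).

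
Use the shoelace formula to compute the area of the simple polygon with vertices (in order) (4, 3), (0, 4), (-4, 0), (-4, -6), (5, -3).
Area = 125/2

Shoelace formula: Area = (1/2) |Σ_i (x_i · y_{i+1} − x_{i+1} · y_i)| (indices mod n). Compute each cross term:
  (4)(4) − (0)(3) = 16
  (0)(0) − (-4)(4) = 16
  (-4)(-6) − (-4)(0) = 24
  (-4)(-3) − (5)(-6) = 42
  (5)(3) − (4)(-3) = 27
Sum = 125, so (signed) Area = 125/2 = 125/2, |Area| = 125/2.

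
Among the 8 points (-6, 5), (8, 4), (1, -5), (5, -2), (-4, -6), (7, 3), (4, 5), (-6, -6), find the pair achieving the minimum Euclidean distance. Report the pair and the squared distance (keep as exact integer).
Pair = ((8, 4), (7, 3)); squared distance = 2

Compute all C(8, 2) = 28 pairwise squared distances (x_i − x_j)² + (y_i − y_j)². The minimum is 2, attained by the pair ((8, 4), (7, 3)).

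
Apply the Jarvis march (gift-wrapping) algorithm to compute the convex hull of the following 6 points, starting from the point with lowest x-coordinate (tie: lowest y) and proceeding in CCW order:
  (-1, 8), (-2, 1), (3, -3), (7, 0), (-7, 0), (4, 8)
Hull (CCW) = [(-7, 0), (3, -3), (7, 0), (4, 8), (-1, 8)]

Jarvis march: at each step, from the current hull vertex p, select the next vertex q as the point such that every other point lies strictly to the left of (or on) the directed line p → q. (Equivalently: for every other point r, the cross product (q − p) × (r − p) ≥ 0.)
Starting point (lowest x, tie lowest y): (-7, 0). Wrap until returning to start. Resulting hull: (-7, 0), (3, -3), (7, 0), (4, 8), (-1, 8).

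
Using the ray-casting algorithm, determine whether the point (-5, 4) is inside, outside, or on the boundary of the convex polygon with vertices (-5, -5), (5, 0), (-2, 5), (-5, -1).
The point (-5, 4) lies strictly outside the polygon

Cast a horizontal ray to the right from the query point and count how many polygon edges it crosses (each edge strictly once or zero times, handled with the usual half-open convention). 
Parity of crossings → even ⇒ outside.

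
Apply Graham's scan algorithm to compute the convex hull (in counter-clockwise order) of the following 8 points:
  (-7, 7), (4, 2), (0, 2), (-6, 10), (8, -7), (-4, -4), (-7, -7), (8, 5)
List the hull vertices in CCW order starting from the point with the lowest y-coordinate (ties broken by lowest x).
Hull (CCW) = [(-7, -7), (8, -7), (8, 5), (-6, 10), (-7, 7)]

Graham scan procedure:
  1. Find the pivot p₀ = point with lowest y (tie → lowest x): (-7, -7).
  2. Sort the remaining points by polar angle around p₀.
  3. Walk through sorted points, maintaining a stack; pop the top while the last three entries make a non-left turn (cross product ≤ 0).
  4. Final stack is the convex hull in CCW order: (-7, -7), (8, -7), (8, 5), (-6, 10), (-7, 7).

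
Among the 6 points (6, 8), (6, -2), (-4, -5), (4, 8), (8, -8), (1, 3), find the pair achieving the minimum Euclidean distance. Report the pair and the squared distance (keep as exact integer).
Pair = ((6, 8), (4, 8)); squared distance = 4

Compute all C(6, 2) = 15 pairwise squared distances (x_i − x_j)² + (y_i − y_j)². The minimum is 4, attained by the pair ((6, 8), (4, 8)).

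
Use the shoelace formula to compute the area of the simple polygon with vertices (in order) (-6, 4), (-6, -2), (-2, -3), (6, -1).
Area = 44

Shoelace formula: Area = (1/2) |Σ_i (x_i · y_{i+1} − x_{i+1} · y_i)| (indices mod n). Compute each cross term:
  (-6)(-2) − (-6)(4) = 36
  (-6)(-3) − (-2)(-2) = 14
  (-2)(-1) − (6)(-3) = 20
  (6)(4) − (-6)(-1) = 18
Sum = 88, so (signed) Area = 88/2 = 44, |Area| = 44.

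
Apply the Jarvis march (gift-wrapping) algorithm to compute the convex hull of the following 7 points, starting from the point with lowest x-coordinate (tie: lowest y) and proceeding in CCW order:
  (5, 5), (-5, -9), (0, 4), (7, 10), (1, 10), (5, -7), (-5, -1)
Hull (CCW) = [(-5, -9), (5, -7), (7, 10), (1, 10), (-5, -1)]

Jarvis march: at each step, from the current hull vertex p, select the next vertex q as the point such that every other point lies strictly to the left of (or on) the directed line p → q. (Equivalently: for every other point r, the cross product (q − p) × (r − p) ≥ 0.)
Starting point (lowest x, tie lowest y): (-5, -9). Wrap until returning to start. Resulting hull: (-5, -9), (5, -7), (7, 10), (1, 10), (-5, -1).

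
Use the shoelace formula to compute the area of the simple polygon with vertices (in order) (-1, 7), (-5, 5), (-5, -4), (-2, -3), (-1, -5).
Area = 77/2

Shoelace formula: Area = (1/2) |Σ_i (x_i · y_{i+1} − x_{i+1} · y_i)| (indices mod n). Compute each cross term:
  (-1)(5) − (-5)(7) = 30
  (-5)(-4) − (-5)(5) = 45
  (-5)(-3) − (-2)(-4) = 7
  (-2)(-5) − (-1)(-3) = 7
  (-1)(7) − (-1)(-5) = -12
Sum = 77, so (signed) Area = 77/2 = 77/2, |Area| = 77/2.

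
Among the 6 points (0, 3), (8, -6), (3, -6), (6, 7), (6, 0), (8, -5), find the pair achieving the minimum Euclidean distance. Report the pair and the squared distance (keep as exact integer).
Pair = ((8, -6), (8, -5)); squared distance = 1

Compute all C(6, 2) = 15 pairwise squared distances (x_i − x_j)² + (y_i − y_j)². The minimum is 1, attained by the pair ((8, -6), (8, -5)).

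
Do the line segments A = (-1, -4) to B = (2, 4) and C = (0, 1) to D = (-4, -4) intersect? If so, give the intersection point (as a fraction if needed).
No (intersection of containing lines falls outside at least one segment)

Parametrize and solve: t = 15/17, s = -7/17. At least one of these is outside [0, 1], so the segments do not intersect.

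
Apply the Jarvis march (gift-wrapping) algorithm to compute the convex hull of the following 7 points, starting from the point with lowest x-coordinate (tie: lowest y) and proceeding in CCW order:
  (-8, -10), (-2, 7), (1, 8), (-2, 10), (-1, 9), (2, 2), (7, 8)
Hull (CCW) = [(-8, -10), (7, 8), (-2, 10)]

Jarvis march: at each step, from the current hull vertex p, select the next vertex q as the point such that every other point lies strictly to the left of (or on) the directed line p → q. (Equivalently: for every other point r, the cross product (q − p) × (r − p) ≥ 0.)
Starting point (lowest x, tie lowest y): (-8, -10). Wrap until returning to start. Resulting hull: (-8, -10), (7, 8), (-2, 10).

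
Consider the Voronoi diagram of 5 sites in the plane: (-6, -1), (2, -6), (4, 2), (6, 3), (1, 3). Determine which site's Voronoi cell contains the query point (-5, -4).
Nearest site = (-6, -1)

The Voronoi cell of site s contains exactly those query points closer to s than to any other site. Compute squared distances from q = (-5, -4) to each site:
  (-6 − -5)² + (-1 − -4)² = 10
  (2 − -5)² + (-6 − -4)² = 53
  (1 − -5)² + (3 − -4)² = 85
  (4 − -5)² + (2 − -4)² = 117
  (6 − -5)² + (3 − -4)² = 170
Minimum is attained by (-6, -1), so q lies in its Voronoi cell.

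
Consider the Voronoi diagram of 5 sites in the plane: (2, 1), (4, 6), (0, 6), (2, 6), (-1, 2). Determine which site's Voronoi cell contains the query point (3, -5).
Nearest site = (2, 1)

The Voronoi cell of site s contains exactly those query points closer to s than to any other site. Compute squared distances from q = (3, -5) to each site:
  (2 − 3)² + (1 − -5)² = 37
  (-1 − 3)² + (2 − -5)² = 65
  (2 − 3)² + (6 − -5)² = 122
  (4 − 3)² + (6 − -5)² = 122
  (0 − 3)² + (6 − -5)² = 130
Minimum is attained by (2, 1), so q lies in its Voronoi cell.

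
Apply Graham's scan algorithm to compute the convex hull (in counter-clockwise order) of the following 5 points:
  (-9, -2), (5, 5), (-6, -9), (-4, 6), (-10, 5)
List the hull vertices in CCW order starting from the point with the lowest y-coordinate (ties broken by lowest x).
Hull (CCW) = [(-6, -9), (5, 5), (-4, 6), (-10, 5), (-9, -2)]

Graham scan procedure:
  1. Find the pivot p₀ = point with lowest y (tie → lowest x): (-6, -9).
  2. Sort the remaining points by polar angle around p₀.
  3. Walk through sorted points, maintaining a stack; pop the top while the last three entries make a non-left turn (cross product ≤ 0).
  4. Final stack is the convex hull in CCW order: (-6, -9), (5, 5), (-4, 6), (-10, 5), (-9, -2).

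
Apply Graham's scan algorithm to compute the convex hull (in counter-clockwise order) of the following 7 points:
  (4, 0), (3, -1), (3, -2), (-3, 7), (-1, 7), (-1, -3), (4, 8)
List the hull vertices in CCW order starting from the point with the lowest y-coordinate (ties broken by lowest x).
Hull (CCW) = [(-1, -3), (3, -2), (4, 0), (4, 8), (-3, 7)]

Graham scan procedure:
  1. Find the pivot p₀ = point with lowest y (tie → lowest x): (-1, -3).
  2. Sort the remaining points by polar angle around p₀.
  3. Walk through sorted points, maintaining a stack; pop the top while the last three entries make a non-left turn (cross product ≤ 0).
  4. Final stack is the convex hull in CCW order: (-1, -3), (3, -2), (4, 0), (4, 8), (-3, 7).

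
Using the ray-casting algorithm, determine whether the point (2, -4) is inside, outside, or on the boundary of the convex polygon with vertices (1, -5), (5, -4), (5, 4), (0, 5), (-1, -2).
The point (2, -4) lies strictly inside the polygon

Cast a horizontal ray to the right from the query point and count how many polygon edges it crosses (each edge strictly once or zero times, handled with the usual half-open convention). 
Parity of crossings → odd ⇒ inside.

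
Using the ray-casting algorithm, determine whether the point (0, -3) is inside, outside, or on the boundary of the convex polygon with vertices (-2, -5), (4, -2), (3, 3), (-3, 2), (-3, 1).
The point (0, -3) lies strictly inside the polygon

Cast a horizontal ray to the right from the query point and count how many polygon edges it crosses (each edge strictly once or zero times, handled with the usual half-open convention). 
Parity of crossings → odd ⇒ inside.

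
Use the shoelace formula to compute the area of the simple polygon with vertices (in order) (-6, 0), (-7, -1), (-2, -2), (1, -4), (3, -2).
Area = 13

Shoelace formula: Area = (1/2) |Σ_i (x_i · y_{i+1} − x_{i+1} · y_i)| (indices mod n). Compute each cross term:
  (-6)(-1) − (-7)(0) = 6
  (-7)(-2) − (-2)(-1) = 12
  (-2)(-4) − (1)(-2) = 10
  (1)(-2) − (3)(-4) = 10
  (3)(0) − (-6)(-2) = -12
Sum = 26, so (signed) Area = 26/2 = 13, |Area| = 13.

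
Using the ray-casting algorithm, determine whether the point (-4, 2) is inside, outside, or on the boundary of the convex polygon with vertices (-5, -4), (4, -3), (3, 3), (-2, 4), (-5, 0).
The point (-4, 2) lies strictly outside the polygon

Cast a horizontal ray to the right from the query point and count how many polygon edges it crosses (each edge strictly once or zero times, handled with the usual half-open convention). 
Parity of crossings → even ⇒ outside.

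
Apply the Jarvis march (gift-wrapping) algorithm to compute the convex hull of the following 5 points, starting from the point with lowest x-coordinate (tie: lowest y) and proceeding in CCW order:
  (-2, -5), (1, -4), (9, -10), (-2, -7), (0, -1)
Hull (CCW) = [(-2, -7), (9, -10), (0, -1), (-2, -5)]

Jarvis march: at each step, from the current hull vertex p, select the next vertex q as the point such that every other point lies strictly to the left of (or on) the directed line p → q. (Equivalently: for every other point r, the cross product (q − p) × (r − p) ≥ 0.)
Starting point (lowest x, tie lowest y): (-2, -7). Wrap until returning to start. Resulting hull: (-2, -7), (9, -10), (0, -1), (-2, -5).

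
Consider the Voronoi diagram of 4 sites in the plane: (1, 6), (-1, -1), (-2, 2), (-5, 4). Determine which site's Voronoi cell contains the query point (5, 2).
Nearest site = (1, 6)

The Voronoi cell of site s contains exactly those query points closer to s than to any other site. Compute squared distances from q = (5, 2) to each site:
  (1 − 5)² + (6 − 2)² = 32
  (-1 − 5)² + (-1 − 2)² = 45
  (-2 − 5)² + (2 − 2)² = 49
  (-5 − 5)² + (4 − 2)² = 104
Minimum is attained by (1, 6), so q lies in its Voronoi cell.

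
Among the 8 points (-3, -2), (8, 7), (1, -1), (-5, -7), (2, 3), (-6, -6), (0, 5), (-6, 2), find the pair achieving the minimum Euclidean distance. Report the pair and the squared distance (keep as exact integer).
Pair = ((-5, -7), (-6, -6)); squared distance = 2

Compute all C(8, 2) = 28 pairwise squared distances (x_i − x_j)² + (y_i − y_j)². The minimum is 2, attained by the pair ((-5, -7), (-6, -6)).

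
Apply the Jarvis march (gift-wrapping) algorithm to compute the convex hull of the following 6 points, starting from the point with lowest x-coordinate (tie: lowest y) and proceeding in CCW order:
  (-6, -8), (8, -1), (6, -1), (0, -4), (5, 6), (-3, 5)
Hull (CCW) = [(-6, -8), (8, -1), (5, 6), (-3, 5)]

Jarvis march: at each step, from the current hull vertex p, select the next vertex q as the point such that every other point lies strictly to the left of (or on) the directed line p → q. (Equivalently: for every other point r, the cross product (q − p) × (r − p) ≥ 0.)
Starting point (lowest x, tie lowest y): (-6, -8). Wrap until returning to start. Resulting hull: (-6, -8), (8, -1), (5, 6), (-3, 5).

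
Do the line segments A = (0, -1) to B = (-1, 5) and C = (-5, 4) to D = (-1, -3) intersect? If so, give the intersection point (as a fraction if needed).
No (intersection of containing lines falls outside at least one segment)

Parametrize and solve: t = -15/17, s = 25/17. At least one of these is outside [0, 1], so the segments do not intersect.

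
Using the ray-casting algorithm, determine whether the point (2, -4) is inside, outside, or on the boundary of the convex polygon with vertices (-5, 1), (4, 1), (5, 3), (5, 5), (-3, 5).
The point (2, -4) lies strictly outside the polygon

Cast a horizontal ray to the right from the query point and count how many polygon edges it crosses (each edge strictly once or zero times, handled with the usual half-open convention). 
Parity of crossings → even ⇒ outside.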